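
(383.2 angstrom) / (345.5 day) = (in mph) 2.872e-15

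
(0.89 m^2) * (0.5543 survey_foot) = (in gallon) 39.72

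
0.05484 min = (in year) 1.043e-07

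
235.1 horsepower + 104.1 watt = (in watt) 1.754e+05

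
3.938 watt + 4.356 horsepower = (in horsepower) 4.361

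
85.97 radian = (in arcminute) 2.955e+05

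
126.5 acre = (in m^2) 5.119e+05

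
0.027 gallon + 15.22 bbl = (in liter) 2420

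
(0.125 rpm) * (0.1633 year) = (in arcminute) 2.317e+08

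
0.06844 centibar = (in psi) 0.009926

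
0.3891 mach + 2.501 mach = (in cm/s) 9.841e+04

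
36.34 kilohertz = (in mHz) 3.634e+07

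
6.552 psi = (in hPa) 451.7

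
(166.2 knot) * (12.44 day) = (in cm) 9.19e+09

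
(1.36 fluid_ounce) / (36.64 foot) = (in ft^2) 3.877e-05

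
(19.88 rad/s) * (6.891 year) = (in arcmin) 1.485e+13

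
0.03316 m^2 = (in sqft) 0.3569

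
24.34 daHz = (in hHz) 2.434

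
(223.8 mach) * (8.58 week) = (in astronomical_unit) 2.643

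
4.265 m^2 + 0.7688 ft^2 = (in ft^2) 46.68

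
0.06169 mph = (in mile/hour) 0.06169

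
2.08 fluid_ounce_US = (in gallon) 0.01625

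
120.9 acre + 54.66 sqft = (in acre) 120.9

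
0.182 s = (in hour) 5.056e-05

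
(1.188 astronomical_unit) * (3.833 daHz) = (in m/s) 6.812e+12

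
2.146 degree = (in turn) 0.005961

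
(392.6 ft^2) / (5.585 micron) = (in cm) 6.531e+08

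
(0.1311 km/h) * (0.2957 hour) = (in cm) 3877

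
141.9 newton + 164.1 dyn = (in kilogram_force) 14.47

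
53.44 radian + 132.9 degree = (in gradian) 3550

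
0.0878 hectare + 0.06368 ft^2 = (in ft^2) 9451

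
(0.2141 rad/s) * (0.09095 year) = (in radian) 6.141e+05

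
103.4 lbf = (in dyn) 4.599e+07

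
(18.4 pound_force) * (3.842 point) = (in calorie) 0.02651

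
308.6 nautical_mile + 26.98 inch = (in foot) 1.875e+06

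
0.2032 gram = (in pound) 0.000448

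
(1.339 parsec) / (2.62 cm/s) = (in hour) 4.381e+14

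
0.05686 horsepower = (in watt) 42.4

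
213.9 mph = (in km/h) 344.2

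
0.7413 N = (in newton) 0.7413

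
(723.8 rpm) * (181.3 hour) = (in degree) 2.834e+09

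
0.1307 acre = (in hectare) 0.05289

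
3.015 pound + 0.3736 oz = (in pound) 3.038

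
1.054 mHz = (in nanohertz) 1.054e+06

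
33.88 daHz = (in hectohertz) 3.388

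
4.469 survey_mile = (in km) 7.192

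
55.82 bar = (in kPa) 5582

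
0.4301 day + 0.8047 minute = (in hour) 10.34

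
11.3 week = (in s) 6.834e+06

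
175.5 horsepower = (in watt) 1.309e+05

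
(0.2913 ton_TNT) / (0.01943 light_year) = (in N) 6.63e-06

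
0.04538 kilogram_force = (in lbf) 0.1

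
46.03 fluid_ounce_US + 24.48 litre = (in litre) 25.84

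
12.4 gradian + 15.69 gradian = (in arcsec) 9.101e+04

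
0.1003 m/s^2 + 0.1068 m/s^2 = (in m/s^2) 0.2071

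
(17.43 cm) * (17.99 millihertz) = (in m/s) 0.003136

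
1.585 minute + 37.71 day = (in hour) 905.1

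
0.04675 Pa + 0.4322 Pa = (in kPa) 0.000479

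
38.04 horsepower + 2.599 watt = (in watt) 2.837e+04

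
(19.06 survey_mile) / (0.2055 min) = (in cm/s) 2.488e+05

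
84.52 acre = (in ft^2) 3.682e+06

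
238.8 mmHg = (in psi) 4.618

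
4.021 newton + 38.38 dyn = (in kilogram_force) 0.4101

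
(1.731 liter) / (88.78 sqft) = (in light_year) 2.218e-20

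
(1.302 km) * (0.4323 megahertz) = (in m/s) 5.629e+08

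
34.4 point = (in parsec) 3.933e-19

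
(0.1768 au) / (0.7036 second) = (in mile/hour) 8.409e+10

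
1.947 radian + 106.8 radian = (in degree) 6231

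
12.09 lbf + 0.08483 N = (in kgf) 5.493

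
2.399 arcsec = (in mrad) 0.01163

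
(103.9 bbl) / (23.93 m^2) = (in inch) 27.18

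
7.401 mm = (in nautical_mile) 3.996e-06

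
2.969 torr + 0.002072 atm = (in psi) 0.08786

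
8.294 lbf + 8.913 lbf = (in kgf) 7.805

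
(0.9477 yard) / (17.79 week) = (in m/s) 8.054e-08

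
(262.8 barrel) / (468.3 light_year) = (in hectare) 9.431e-22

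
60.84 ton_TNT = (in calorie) 6.084e+10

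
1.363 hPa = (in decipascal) 1363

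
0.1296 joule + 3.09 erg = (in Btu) 0.0001228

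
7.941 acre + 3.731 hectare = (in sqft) 7.475e+05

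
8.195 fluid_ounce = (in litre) 0.2424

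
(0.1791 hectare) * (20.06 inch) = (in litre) 9.126e+05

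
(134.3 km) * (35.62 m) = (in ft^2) 5.149e+07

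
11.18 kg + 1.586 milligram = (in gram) 1.118e+04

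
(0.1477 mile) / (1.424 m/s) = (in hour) 0.04637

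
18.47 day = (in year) 0.0506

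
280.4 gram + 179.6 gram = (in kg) 0.46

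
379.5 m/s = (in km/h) 1366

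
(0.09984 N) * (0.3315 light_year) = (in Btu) 2.968e+11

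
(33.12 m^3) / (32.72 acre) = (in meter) 0.0002501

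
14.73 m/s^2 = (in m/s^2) 14.73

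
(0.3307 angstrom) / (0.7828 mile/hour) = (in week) 1.563e-16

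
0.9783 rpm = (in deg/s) 5.87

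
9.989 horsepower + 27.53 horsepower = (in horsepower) 37.52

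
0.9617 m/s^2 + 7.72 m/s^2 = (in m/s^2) 8.682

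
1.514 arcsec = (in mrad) 0.00734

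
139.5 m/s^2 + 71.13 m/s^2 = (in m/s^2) 210.6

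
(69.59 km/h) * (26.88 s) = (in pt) 1.473e+06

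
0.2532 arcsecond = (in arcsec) 0.2532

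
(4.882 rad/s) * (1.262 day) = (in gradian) 3.389e+07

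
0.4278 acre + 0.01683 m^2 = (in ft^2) 1.864e+04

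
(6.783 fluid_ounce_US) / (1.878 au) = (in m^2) 7.14e-16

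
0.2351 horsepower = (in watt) 175.3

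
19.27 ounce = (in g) 546.3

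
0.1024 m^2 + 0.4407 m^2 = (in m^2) 0.5431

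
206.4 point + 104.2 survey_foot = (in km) 0.03183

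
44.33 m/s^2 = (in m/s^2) 44.33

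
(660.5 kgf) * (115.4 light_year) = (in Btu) 6.703e+18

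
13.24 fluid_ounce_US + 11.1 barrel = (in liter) 1765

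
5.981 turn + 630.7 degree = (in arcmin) 1.67e+05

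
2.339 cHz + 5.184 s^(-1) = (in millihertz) 5207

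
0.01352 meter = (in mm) 13.52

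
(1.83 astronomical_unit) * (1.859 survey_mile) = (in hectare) 8.19e+10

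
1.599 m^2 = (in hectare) 0.0001599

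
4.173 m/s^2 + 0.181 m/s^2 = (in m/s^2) 4.354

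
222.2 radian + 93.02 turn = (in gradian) 5.135e+04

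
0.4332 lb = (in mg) 1.965e+05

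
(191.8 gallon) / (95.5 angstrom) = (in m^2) 7.603e+07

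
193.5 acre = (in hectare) 78.31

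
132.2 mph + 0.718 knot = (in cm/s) 5947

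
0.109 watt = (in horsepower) 0.0001462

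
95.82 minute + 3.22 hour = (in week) 0.02867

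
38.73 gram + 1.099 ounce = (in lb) 0.1541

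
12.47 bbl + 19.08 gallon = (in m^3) 2.055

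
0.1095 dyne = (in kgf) 1.117e-07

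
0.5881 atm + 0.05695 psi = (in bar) 0.5998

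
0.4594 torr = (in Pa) 61.25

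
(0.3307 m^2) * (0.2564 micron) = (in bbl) 5.333e-07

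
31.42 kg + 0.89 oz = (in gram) 3.145e+04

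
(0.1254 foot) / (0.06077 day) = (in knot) 1.415e-05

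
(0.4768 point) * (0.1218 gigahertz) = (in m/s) 2.049e+04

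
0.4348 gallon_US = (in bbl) 0.01035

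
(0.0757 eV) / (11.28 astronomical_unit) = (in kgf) 7.329e-34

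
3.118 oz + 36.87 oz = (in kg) 1.134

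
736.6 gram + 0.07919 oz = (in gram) 738.8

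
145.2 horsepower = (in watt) 1.083e+05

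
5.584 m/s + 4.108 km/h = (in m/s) 6.725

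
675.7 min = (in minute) 675.7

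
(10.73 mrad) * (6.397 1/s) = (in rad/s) 0.06864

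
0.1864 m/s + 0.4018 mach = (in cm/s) 1.37e+04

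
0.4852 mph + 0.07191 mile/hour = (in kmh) 0.8966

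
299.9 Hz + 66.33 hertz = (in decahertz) 36.62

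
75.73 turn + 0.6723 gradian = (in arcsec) 9.815e+07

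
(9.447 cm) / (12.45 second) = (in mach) 2.228e-05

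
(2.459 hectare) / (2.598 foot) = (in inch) 1.223e+06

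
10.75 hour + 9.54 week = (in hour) 1613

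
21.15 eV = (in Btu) 3.212e-21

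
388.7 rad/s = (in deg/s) 2.227e+04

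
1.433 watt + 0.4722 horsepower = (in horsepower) 0.4741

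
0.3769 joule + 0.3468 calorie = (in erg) 1.828e+07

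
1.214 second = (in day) 1.405e-05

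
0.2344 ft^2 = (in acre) 5.381e-06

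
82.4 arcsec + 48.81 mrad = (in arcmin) 169.2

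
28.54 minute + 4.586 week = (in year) 0.088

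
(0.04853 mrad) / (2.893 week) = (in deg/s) 1.589e-09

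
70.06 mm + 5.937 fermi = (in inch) 2.758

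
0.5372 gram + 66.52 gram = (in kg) 0.06706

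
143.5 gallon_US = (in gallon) 143.5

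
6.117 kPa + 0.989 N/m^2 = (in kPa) 6.118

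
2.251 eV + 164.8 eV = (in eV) 167.1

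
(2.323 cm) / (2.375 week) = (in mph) 3.618e-08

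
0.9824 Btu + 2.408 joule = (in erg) 1.039e+10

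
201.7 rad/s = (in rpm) 1926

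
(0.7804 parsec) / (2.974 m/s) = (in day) 9.372e+10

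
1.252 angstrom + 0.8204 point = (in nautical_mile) 1.563e-07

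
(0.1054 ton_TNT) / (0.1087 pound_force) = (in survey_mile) 5.667e+05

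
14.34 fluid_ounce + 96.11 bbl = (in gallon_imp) 3361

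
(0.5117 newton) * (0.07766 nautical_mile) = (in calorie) 17.59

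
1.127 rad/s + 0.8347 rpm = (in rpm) 11.6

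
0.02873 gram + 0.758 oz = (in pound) 0.04744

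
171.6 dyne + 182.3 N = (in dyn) 1.823e+07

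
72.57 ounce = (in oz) 72.57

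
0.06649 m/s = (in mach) 0.0001953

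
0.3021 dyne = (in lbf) 6.791e-07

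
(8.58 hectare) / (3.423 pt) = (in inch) 2.797e+09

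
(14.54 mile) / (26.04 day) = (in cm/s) 1.04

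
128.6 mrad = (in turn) 0.02047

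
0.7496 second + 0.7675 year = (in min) 4.034e+05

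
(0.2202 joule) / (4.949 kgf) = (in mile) 2.819e-06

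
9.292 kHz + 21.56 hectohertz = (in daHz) 1145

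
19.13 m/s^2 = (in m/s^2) 19.13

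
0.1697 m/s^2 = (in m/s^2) 0.1697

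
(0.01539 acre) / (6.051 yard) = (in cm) 1126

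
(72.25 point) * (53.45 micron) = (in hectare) 1.362e-10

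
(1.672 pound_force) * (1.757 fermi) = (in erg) 1.307e-07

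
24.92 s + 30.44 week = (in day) 213.1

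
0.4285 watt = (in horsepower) 0.0005746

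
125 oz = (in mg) 3.544e+06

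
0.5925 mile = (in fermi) 9.535e+17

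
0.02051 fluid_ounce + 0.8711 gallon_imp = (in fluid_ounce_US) 133.9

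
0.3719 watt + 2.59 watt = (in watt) 2.962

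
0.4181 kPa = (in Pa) 418.1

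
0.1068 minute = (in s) 6.408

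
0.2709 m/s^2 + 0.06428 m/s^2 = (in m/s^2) 0.3352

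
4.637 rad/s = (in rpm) 44.28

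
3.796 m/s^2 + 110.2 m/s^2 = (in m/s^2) 114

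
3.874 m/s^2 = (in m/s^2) 3.874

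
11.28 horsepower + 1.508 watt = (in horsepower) 11.28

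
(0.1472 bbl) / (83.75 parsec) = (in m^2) 9.056e-21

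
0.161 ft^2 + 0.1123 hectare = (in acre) 0.2775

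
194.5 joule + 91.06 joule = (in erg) 2.856e+09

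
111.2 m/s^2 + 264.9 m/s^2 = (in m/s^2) 376.1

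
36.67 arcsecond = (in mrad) 0.1778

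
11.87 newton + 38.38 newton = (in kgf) 5.124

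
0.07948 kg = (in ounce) 2.804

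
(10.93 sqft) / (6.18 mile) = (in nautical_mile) 5.513e-08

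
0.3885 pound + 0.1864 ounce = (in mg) 1.815e+05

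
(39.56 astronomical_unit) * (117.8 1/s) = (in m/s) 6.972e+14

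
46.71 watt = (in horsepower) 0.06264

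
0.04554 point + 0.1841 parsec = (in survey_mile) 3.53e+12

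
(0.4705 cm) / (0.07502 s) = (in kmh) 0.2258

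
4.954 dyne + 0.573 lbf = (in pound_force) 0.573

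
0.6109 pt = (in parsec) 6.984e-21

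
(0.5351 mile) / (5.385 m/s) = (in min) 2.665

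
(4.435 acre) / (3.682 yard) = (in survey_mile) 3.312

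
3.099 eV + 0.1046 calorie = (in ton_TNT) 1.046e-10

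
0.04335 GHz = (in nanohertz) 4.335e+16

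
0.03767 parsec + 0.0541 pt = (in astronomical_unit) 7770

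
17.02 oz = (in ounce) 17.02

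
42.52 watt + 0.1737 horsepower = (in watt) 172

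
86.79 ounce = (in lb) 5.424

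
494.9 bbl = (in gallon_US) 2.079e+04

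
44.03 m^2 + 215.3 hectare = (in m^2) 2.153e+06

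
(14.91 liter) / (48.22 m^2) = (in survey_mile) 1.921e-07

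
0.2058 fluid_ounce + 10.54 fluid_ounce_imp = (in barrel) 0.001922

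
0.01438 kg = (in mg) 1.438e+04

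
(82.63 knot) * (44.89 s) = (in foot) 6261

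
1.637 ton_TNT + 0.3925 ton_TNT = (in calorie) 2.03e+09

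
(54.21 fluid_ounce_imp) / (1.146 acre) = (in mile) 2.064e-10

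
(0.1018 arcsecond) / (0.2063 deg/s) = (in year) 4.346e-12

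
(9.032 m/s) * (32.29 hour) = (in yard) 1.148e+06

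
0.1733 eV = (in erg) 2.777e-13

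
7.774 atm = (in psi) 114.2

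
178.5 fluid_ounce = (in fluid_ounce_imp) 185.8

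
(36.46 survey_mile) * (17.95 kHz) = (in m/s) 1.053e+09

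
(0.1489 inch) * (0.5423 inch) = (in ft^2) 0.0005608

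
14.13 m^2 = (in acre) 0.003492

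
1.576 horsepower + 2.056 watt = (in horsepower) 1.579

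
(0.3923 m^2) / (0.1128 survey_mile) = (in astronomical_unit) 1.445e-14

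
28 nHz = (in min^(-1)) 1.68e-06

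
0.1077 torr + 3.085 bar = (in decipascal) 3.085e+06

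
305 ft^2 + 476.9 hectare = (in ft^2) 5.133e+07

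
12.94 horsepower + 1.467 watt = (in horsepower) 12.94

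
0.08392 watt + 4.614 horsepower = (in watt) 3441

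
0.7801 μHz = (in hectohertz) 7.801e-09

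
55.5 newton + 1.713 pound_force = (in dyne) 6.312e+06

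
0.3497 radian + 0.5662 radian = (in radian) 0.9159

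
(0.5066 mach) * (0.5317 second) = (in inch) 3611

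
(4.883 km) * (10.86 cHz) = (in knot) 1031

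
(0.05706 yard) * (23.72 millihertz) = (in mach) 3.635e-06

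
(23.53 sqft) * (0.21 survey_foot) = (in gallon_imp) 30.78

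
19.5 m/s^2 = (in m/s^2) 19.5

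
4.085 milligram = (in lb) 9.006e-06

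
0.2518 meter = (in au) 1.683e-12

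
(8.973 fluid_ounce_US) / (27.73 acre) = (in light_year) 2.499e-25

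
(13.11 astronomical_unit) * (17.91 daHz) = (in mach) 1.032e+12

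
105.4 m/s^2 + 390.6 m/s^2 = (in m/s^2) 496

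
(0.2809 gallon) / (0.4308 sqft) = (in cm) 2.657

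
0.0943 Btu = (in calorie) 23.78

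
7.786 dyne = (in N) 7.786e-05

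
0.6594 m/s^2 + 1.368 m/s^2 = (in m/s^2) 2.027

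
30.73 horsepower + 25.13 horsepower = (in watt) 4.165e+04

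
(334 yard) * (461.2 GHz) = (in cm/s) 1.409e+16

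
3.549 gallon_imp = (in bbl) 0.1015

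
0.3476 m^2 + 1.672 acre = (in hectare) 0.6767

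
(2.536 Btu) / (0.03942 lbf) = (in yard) 1.669e+04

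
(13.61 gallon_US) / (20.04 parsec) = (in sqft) 8.968e-19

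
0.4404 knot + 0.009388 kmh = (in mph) 0.5126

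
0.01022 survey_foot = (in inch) 0.1226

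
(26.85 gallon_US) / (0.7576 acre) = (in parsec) 1.074e-21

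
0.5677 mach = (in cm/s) 1.933e+04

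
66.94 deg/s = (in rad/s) 1.168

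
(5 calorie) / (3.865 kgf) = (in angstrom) 5.519e+09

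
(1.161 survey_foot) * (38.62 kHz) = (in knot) 2.657e+04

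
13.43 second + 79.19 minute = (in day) 0.05515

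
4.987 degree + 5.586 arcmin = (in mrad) 88.66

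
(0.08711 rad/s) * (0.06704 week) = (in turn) 562.1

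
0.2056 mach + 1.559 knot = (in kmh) 254.9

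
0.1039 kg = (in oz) 3.665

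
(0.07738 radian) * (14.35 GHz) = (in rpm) 1.06e+10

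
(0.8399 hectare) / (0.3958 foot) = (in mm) 6.962e+07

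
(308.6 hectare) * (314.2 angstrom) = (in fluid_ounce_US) 3279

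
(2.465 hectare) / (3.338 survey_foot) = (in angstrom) 2.423e+14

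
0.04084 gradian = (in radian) 0.0006415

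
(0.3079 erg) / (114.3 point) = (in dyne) 0.07636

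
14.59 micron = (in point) 0.04136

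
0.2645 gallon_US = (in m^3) 0.001001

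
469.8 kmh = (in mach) 0.3833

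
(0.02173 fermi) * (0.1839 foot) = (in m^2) 1.218e-18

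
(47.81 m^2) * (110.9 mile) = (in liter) 8.533e+09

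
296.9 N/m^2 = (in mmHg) 2.227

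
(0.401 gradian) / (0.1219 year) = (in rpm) 1.565e-08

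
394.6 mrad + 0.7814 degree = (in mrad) 408.2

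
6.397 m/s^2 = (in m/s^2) 6.397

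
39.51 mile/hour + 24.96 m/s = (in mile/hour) 95.34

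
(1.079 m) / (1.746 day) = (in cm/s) 0.0007153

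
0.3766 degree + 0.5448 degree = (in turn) 0.002559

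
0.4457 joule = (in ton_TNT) 1.065e-10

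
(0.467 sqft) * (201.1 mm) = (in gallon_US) 2.305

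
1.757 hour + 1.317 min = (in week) 0.01059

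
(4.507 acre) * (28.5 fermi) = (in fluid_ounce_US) 1.758e-05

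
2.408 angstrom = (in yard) 2.633e-10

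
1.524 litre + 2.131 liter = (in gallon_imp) 0.804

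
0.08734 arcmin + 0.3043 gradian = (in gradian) 0.3059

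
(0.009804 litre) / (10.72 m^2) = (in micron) 0.9146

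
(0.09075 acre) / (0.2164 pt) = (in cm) 4.811e+08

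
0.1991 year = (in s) 6.279e+06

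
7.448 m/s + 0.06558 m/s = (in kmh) 27.05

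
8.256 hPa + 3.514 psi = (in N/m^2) 2.505e+04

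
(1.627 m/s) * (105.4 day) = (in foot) 4.861e+07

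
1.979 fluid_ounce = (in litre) 0.05853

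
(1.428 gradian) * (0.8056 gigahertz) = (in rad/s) 1.807e+07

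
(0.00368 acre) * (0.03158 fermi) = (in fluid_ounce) 1.59e-11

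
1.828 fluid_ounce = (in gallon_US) 0.01428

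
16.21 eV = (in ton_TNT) 6.207e-28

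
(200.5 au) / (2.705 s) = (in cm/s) 1.109e+15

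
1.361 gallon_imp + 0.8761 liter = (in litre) 7.063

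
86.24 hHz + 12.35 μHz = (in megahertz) 0.008624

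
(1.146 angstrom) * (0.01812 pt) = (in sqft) 7.885e-15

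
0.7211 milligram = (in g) 0.0007211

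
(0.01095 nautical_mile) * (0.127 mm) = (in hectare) 2.575e-07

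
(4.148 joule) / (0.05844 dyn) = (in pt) 2.012e+10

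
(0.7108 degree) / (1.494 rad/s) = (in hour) 2.307e-06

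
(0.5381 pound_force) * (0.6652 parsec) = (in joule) 4.913e+16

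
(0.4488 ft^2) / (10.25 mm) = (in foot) 13.35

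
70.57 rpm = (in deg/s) 423.4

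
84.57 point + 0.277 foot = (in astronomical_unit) 7.638e-13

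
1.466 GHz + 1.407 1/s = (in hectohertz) 1.466e+07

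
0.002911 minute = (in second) 0.1747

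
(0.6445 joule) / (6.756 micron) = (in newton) 9.54e+04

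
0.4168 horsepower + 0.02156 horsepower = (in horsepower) 0.4384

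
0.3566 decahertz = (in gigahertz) 3.566e-09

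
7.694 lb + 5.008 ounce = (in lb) 8.007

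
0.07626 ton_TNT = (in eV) 1.991e+27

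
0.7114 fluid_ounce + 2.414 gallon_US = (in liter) 9.159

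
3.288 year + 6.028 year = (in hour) 8.161e+04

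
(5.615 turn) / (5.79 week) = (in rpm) 9.621e-05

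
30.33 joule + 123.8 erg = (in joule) 30.33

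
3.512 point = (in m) 0.001239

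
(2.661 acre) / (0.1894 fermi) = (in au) 3.801e+08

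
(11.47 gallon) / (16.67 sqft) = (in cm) 2.804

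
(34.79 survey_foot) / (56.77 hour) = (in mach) 1.524e-07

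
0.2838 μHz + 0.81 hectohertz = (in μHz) 8.1e+07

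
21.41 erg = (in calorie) 5.117e-07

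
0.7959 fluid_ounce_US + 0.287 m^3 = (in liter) 287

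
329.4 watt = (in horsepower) 0.4417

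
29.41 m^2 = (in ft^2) 316.6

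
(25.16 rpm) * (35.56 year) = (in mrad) 2.955e+12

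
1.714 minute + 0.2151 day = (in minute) 311.5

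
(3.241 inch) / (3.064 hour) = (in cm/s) 0.0007463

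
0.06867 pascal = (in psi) 9.96e-06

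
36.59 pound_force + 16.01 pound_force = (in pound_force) 52.6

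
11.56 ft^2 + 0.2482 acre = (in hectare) 0.1006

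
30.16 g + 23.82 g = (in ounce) 1.904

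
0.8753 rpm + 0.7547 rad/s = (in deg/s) 48.49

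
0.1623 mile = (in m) 261.2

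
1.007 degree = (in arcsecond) 3625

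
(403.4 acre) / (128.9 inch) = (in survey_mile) 309.8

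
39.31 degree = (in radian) 0.6861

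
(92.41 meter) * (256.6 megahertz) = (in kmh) 8.536e+10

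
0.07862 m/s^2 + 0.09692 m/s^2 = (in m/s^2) 0.1755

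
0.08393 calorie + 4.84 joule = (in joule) 5.191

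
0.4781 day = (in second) 4.131e+04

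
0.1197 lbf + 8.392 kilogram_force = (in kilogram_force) 8.446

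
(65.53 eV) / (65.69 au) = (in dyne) 1.068e-25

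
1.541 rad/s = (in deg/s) 88.29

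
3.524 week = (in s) 2.131e+06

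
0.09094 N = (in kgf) 0.009273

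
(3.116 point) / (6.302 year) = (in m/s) 5.531e-12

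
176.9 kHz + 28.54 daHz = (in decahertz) 1.772e+04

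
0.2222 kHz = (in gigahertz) 2.222e-07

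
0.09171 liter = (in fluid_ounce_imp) 3.228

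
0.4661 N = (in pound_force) 0.1048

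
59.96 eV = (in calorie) 2.296e-18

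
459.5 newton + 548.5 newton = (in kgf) 102.8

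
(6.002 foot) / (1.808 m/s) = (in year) 3.209e-08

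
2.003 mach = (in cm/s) 6.82e+04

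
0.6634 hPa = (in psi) 0.009622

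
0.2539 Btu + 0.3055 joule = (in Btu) 0.2542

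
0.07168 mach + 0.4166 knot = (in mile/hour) 55.08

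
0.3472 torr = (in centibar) 0.04629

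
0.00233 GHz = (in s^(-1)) 2.33e+06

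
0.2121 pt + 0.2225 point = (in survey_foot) 0.000503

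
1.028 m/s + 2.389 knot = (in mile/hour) 5.049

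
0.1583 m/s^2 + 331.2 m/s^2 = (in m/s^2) 331.4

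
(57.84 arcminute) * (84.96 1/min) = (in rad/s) 0.02382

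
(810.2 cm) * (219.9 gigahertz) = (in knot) 3.463e+12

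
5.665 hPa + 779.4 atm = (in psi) 1.145e+04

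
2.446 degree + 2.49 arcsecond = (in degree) 2.447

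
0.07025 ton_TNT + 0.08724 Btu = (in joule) 2.939e+08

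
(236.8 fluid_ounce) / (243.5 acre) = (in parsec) 2.303e-25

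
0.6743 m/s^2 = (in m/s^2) 0.6743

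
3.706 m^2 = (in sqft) 39.89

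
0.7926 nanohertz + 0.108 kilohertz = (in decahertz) 10.8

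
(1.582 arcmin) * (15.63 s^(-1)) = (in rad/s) 0.007193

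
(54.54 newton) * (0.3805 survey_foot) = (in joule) 6.325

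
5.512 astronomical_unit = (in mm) 8.246e+14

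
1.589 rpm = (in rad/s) 0.1664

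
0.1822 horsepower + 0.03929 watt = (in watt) 135.9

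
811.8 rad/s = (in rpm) 7752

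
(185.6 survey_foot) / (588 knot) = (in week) 3.092e-07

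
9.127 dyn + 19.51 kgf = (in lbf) 43.01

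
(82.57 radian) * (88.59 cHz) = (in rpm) 698.5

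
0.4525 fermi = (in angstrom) 4.525e-06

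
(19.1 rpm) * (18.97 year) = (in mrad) 1.197e+12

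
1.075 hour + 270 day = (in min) 3.889e+05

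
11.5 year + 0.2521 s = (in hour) 1.007e+05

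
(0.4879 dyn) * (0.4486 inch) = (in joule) 5.559e-08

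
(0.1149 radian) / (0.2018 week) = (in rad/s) 9.414e-07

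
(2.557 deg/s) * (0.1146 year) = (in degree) 9.241e+06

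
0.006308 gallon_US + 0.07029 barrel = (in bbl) 0.07044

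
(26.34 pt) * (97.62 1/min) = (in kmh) 0.05443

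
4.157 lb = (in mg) 1.886e+06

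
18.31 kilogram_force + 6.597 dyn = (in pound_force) 40.37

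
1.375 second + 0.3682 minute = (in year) 7.441e-07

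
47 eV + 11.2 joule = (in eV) 6.99e+19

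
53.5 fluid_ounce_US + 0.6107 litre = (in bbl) 0.01379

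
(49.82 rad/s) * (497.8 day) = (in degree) 1.228e+11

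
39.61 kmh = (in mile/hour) 24.61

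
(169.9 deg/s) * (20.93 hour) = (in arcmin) 7.681e+08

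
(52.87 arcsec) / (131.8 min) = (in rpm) 3.095e-07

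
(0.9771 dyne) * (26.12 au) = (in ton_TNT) 0.009125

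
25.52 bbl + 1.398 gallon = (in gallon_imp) 893.7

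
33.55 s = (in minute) 0.5592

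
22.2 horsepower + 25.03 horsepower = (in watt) 3.522e+04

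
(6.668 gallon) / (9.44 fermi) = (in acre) 6.607e+08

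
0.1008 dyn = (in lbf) 2.266e-07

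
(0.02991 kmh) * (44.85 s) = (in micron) 3.726e+05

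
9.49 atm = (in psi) 139.5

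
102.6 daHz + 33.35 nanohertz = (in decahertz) 102.6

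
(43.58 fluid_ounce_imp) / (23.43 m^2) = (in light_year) 5.586e-21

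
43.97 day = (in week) 6.281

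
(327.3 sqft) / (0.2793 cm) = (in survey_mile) 6.765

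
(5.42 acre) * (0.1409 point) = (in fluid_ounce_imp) 3.837e+04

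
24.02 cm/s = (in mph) 0.5373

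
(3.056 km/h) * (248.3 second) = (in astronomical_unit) 1.409e-09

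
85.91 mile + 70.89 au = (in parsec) 0.0003437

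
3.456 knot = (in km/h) 6.401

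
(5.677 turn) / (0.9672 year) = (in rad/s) 1.169e-06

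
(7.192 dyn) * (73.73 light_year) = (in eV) 3.131e+32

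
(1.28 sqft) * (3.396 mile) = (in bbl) 4088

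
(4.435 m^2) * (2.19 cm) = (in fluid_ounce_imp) 3418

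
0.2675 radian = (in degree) 15.33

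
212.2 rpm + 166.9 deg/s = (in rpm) 240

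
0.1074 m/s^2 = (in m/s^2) 0.1074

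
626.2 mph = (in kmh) 1008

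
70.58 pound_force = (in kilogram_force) 32.01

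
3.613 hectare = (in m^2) 3.613e+04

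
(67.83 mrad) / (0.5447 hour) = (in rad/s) 3.459e-05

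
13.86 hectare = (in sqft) 1.492e+06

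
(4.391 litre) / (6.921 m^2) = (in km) 6.344e-07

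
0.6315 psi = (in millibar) 43.54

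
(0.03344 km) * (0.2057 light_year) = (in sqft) 7.005e+17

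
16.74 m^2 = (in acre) 0.004137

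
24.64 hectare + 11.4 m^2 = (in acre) 60.89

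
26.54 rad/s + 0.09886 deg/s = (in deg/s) 1521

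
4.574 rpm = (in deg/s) 27.44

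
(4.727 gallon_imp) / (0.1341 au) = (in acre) 2.647e-16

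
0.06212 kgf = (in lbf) 0.137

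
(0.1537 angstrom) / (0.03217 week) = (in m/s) 7.9e-16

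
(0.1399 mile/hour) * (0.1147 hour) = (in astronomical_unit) 1.726e-10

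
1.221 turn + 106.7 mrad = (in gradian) 495.2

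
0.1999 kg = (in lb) 0.4407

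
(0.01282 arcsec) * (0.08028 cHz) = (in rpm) 4.765e-10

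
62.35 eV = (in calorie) 2.388e-18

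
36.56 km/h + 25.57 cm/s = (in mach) 0.03058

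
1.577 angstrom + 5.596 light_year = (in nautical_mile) 2.859e+13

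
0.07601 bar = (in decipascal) 7.601e+04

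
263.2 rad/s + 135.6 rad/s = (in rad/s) 398.8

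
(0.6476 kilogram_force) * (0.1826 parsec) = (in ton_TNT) 8.552e+06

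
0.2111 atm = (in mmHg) 160.4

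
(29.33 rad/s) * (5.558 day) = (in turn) 2.242e+06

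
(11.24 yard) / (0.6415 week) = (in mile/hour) 5.926e-05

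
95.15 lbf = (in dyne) 4.232e+07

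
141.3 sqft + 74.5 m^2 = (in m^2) 87.63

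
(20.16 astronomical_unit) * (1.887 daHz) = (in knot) 1.106e+14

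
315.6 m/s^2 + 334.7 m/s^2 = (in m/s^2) 650.3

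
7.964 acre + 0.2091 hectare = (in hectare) 3.432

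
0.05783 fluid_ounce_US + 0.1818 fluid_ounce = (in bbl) 4.457e-05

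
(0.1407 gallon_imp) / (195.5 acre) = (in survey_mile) 5.024e-13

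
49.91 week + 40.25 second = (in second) 3.019e+07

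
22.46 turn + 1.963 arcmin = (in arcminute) 4.851e+05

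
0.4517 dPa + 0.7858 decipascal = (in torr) 0.0009282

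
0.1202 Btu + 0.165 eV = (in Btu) 0.1202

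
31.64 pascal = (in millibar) 0.3164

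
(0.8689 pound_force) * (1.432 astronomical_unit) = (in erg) 8.28e+18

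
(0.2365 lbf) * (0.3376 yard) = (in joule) 0.3248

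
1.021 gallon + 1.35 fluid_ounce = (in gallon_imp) 0.8589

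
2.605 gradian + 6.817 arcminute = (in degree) 2.458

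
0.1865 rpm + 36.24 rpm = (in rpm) 36.43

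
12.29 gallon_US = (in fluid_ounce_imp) 1637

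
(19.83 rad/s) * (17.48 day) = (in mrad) 2.995e+10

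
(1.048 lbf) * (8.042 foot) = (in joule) 11.43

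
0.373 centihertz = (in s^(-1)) 0.00373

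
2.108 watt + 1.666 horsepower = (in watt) 1244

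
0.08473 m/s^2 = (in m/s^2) 0.08473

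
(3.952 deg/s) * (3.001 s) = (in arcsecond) 4.27e+04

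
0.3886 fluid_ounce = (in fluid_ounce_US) 0.3886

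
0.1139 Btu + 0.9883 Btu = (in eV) 7.258e+21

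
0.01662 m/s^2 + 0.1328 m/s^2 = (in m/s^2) 0.1494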